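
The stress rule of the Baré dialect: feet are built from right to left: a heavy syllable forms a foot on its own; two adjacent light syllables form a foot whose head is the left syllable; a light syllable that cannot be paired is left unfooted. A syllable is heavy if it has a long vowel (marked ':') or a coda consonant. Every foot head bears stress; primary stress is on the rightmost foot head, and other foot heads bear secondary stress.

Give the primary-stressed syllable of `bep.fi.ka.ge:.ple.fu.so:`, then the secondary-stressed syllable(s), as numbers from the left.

primary 7, secondary 1, 2, 4, 5

Weights: 1 bep H, 2 fi L, 3 ka L, 4 ge: H, 5 ple L, 6 fu L, 7 so: H.
Parse right to left (heavy = foot alone; LL = one foot; stranded L unfooted): (ˈbep) (ˈfi.ka) (ˈge:) (ˈple.fu) (ˈso:).
Foot heads: 1, 2, 4, 5, 7.
Primary stress on the rightmost head = syllable 7.
Secondary stress on 1, 2, 4, 5: ˌbep.ˌfi.ka.ˌge:.ˌple.fu.ˈso:.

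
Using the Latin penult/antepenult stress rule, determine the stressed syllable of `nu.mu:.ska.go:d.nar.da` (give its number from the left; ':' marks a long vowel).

Classical Latin: stress the penult if heavy (long vowel or closed), else the antepenult.
Weights: 4 go:d H, 5 nar H, 6 da L.
The penult (syllable 5, nar) is heavy, so it takes stress.
Stress on syllable 5: nu.mu:.ska.go:d.ˈnar.da.

5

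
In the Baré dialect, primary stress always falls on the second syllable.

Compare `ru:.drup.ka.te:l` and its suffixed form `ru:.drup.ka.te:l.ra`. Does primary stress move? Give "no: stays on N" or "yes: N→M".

Base `ru:.drup.ka.te:l` (4 syllables):
  The word has 4 syllables; the second syllable is syllable 2 (drup).
  → primary stress on syllable 2.
Suffixed `ru:.drup.ka.te:l.ra` (5 syllables):
  The word has 5 syllables; the second syllable is syllable 2 (drup).
  → primary stress on syllable 2.

no: stays on 2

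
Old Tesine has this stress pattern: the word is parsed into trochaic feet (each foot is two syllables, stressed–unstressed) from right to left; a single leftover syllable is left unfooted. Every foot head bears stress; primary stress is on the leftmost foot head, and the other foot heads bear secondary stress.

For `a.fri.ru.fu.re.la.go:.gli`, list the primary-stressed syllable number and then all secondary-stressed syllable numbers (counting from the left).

primary 1, secondary 3, 5, 7

Parse right to left into trochaic (ˈσσ) feet: (ˈa.fri) (ˈru.fu) (ˈre.la) (ˈgo:.gli).
Foot heads (stressed positions): 1, 3, 5, 7.
End Rule Leftmost: primary stress on the leftmost head = syllable 1.
Secondary stress on 3, 5, 7: ˈa.fri.ˌru.fu.ˌre.la.ˌgo:.gli.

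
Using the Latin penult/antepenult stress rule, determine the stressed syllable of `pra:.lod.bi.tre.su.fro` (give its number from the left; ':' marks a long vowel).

Classical Latin: stress the penult if heavy (long vowel or closed), else the antepenult.
Weights: 4 tre L, 5 su L, 6 fro L.
The penult (syllable 5, su) is light, so stress falls on the antepenult (syllable 4, tre).
Stress on syllable 4: pra:.lod.bi.ˈtre.su.fro.

4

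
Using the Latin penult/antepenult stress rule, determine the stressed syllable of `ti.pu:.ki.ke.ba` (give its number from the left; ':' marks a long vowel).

3

Classical Latin: stress the penult if heavy (long vowel or closed), else the antepenult.
Weights: 3 ki L, 4 ke L, 5 ba L.
The penult (syllable 4, ke) is light, so stress falls on the antepenult (syllable 3, ki).
Stress on syllable 3: ti.pu:.ˈki.ke.ba.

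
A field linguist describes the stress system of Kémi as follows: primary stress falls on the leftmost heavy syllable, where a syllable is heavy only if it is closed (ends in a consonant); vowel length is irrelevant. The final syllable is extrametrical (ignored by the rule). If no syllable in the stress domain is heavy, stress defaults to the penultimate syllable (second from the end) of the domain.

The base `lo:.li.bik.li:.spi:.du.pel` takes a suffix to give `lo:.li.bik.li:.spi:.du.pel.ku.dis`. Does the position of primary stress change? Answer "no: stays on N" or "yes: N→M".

Base `lo:.li.bik.li:.spi:.du.pel` (7 syllables):
  The final syllable (7, pel) is extrametrical; the stress domain is syllables 1–6.
  Weights: 1 lo: L, 2 li L, 3 bik H, 4 li: L, 5 spi: L, 6 du L.
  Heavy syllables in the domain: 3. The leftmost is syllable 3 (bik).
  → primary stress on syllable 3.
Suffixed `lo:.li.bik.li:.spi:.du.pel.ku.dis` (9 syllables):
  The final syllable (9, dis) is extrametrical; the stress domain is syllables 1–8.
  Weights: 1 lo: L, 2 li L, 3 bik H, 4 li: L, 5 spi: L, 6 du L, 7 pel H, 8 ku L.
  Heavy syllables in the domain: 3, 7. The leftmost is syllable 3 (bik).
  → primary stress on syllable 3.

no: stays on 3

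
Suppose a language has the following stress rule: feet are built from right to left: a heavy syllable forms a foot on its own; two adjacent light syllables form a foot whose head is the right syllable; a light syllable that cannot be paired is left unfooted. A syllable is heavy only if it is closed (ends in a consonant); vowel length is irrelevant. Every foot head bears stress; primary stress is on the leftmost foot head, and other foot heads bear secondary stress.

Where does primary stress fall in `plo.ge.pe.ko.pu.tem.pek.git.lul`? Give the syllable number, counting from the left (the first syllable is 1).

3

Weights: 1 plo L, 2 ge L, 3 pe L, 4 ko L, 5 pu L, 6 tem H, 7 pek H, 8 git H, 9 lul H.
Parse right to left (heavy = foot alone; LL = one foot; stranded L unfooted): plo (ge.ˈpe) (ko.ˈpu) (ˈtem) (ˈpek) (ˈgit) (ˈlul).
Foot heads: 3, 5, 6, 7, 8, 9.
Primary stress on the leftmost head = syllable 3.
Primary stress: syllable 3 → plo.ge.ˈpe.ko.pu.tem.pek.git.lul.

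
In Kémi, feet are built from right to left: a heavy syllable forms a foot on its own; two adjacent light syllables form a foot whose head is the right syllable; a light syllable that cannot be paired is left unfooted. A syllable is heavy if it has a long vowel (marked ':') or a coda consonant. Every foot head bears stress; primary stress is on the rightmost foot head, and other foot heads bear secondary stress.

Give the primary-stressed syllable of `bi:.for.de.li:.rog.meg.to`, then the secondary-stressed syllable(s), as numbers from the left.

primary 6, secondary 1, 2, 4, 5

Weights: 1 bi: H, 2 for H, 3 de L, 4 li: H, 5 rog H, 6 meg H, 7 to L.
Parse right to left (heavy = foot alone; LL = one foot; stranded L unfooted): (ˈbi:) (ˈfor) de (ˈli:) (ˈrog) (ˈmeg) to.
Foot heads: 1, 2, 4, 5, 6.
Primary stress on the rightmost head = syllable 6.
Secondary stress on 1, 2, 4, 5: ˌbi:.ˌfor.de.ˌli:.ˌrog.ˈmeg.to.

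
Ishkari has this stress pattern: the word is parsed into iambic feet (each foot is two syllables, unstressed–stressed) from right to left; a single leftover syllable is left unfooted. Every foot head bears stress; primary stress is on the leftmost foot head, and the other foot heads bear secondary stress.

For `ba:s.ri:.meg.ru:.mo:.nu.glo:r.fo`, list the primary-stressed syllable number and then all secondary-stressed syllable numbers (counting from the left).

Parse right to left into iambic (σˈσ) feet: (ba:s.ˈri:) (meg.ˈru:) (mo:.ˈnu) (glo:r.ˈfo).
Foot heads (stressed positions): 2, 4, 6, 8.
End Rule Leftmost: primary stress on the leftmost head = syllable 2.
Secondary stress on 4, 6, 8: ba:s.ˈri:.meg.ˌru:.mo:.ˌnu.glo:r.ˌfo.

primary 2, secondary 4, 6, 8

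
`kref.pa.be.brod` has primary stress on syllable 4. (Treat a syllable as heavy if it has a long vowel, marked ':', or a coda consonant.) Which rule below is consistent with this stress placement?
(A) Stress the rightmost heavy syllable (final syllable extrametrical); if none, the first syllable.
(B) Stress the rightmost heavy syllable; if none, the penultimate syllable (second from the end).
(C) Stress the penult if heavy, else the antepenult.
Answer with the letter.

Rule A → syllable 1 (observed: 4).
Rule B → syllable 4 ✓.
Rule C → syllable 2 (observed: 4).

B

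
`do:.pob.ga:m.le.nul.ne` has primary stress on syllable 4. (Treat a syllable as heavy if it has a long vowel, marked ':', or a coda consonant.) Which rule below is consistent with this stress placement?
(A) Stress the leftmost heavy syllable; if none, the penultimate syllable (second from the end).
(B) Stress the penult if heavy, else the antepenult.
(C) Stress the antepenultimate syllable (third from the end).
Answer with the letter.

Rule A → syllable 1 (observed: 4).
Rule B → syllable 5 (observed: 4).
Rule C → syllable 4 ✓.

C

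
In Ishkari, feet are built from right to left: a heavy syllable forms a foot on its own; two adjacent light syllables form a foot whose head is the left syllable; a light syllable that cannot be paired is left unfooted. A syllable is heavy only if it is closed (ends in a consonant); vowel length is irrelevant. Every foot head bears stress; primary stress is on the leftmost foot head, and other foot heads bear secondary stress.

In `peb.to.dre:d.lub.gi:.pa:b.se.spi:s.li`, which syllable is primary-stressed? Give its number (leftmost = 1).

1

Weights: 1 peb H, 2 to L, 3 dre:d H, 4 lub H, 5 gi: L, 6 pa:b H, 7 se L, 8 spi:s H, 9 li L.
Parse right to left (heavy = foot alone; LL = one foot; stranded L unfooted): (ˈpeb) to (ˈdre:d) (ˈlub) gi: (ˈpa:b) se (ˈspi:s) li.
Foot heads: 1, 3, 4, 6, 8.
Primary stress on the leftmost head = syllable 1.
Primary stress: syllable 1 → ˈpeb.to.dre:d.lub.gi:.pa:b.se.spi:s.li.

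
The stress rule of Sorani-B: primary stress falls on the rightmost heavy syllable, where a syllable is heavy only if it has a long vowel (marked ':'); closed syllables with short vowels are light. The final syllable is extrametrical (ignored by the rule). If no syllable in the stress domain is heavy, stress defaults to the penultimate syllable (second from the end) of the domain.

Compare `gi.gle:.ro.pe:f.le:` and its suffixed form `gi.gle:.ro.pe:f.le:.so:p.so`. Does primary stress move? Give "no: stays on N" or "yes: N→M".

Base `gi.gle:.ro.pe:f.le:` (5 syllables):
  The final syllable (5, le:) is extrametrical; the stress domain is syllables 1–4.
  Weights: 1 gi L, 2 gle: H, 3 ro L, 4 pe:f H.
  Heavy syllables in the domain: 2, 4. The rightmost is syllable 4 (pe:f).
  → primary stress on syllable 4.
Suffixed `gi.gle:.ro.pe:f.le:.so:p.so` (7 syllables):
  The final syllable (7, so) is extrametrical; the stress domain is syllables 1–6.
  Weights: 1 gi L, 2 gle: H, 3 ro L, 4 pe:f H, 5 le: H, 6 so:p H.
  Heavy syllables in the domain: 2, 4, 5, 6. The rightmost is syllable 6 (so:p).
  → primary stress on syllable 6.

yes: 4→6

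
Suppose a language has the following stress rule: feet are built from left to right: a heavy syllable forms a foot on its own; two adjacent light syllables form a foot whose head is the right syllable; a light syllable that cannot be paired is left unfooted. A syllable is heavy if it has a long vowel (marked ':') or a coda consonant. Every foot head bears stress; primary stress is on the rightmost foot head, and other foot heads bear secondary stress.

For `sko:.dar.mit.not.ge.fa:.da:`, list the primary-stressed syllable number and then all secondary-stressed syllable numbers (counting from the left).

Weights: 1 sko: H, 2 dar H, 3 mit H, 4 not H, 5 ge L, 6 fa: H, 7 da: H.
Parse left to right (heavy = foot alone; LL = one foot; stranded L unfooted): (ˈsko:) (ˈdar) (ˈmit) (ˈnot) ge (ˈfa:) (ˈda:).
Foot heads: 1, 2, 3, 4, 6, 7.
Primary stress on the rightmost head = syllable 7.
Secondary stress on 1, 2, 3, 4, 6: ˌsko:.ˌdar.ˌmit.ˌnot.ge.ˌfa:.ˈda:.

primary 7, secondary 1, 2, 3, 4, 6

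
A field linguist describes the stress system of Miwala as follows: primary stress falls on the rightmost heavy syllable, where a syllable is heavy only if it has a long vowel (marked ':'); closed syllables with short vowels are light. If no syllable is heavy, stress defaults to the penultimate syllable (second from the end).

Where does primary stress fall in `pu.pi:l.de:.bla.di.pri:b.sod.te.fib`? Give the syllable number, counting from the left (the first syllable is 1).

Weights: 1 pu L, 2 pi:l H, 3 de: H, 4 bla L, 5 di L, 6 pri:b H, 7 sod L, 8 te L, 9 fib L.
Heavy syllables in the domain: 2, 3, 6. The rightmost is syllable 6 (pri:b).
Primary stress: syllable 6 → pu.pi:l.de:.bla.di.ˈpri:b.sod.te.fib.

6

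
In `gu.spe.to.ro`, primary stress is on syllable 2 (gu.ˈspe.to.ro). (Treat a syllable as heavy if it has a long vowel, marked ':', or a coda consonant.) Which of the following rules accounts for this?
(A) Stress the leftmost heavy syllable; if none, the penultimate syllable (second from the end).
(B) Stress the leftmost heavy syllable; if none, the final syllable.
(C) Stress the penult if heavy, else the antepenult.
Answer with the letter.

C

Rule A → syllable 3 (observed: 2).
Rule B → syllable 4 (observed: 2).
Rule C → syllable 2 ✓.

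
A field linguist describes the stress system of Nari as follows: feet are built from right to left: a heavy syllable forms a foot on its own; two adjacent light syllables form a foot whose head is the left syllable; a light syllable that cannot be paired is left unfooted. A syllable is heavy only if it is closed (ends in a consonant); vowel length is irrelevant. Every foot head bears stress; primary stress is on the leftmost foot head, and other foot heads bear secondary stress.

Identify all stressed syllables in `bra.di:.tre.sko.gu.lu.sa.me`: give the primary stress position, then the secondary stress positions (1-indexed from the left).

Weights: 1 bra L, 2 di: L, 3 tre L, 4 sko L, 5 gu L, 6 lu L, 7 sa L, 8 me L.
Parse right to left (heavy = foot alone; LL = one foot; stranded L unfooted): (ˈbra.di:) (ˈtre.sko) (ˈgu.lu) (ˈsa.me).
Foot heads: 1, 3, 5, 7.
Primary stress on the leftmost head = syllable 1.
Secondary stress on 3, 5, 7: ˈbra.di:.ˌtre.sko.ˌgu.lu.ˌsa.me.

primary 1, secondary 3, 5, 7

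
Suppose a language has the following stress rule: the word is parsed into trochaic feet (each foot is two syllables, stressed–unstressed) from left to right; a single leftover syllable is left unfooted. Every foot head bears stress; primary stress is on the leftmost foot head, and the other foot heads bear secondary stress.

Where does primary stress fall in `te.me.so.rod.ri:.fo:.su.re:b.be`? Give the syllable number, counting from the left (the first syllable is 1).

1

Parse left to right into trochaic (ˈσσ) feet: (ˈte.me) (ˈso.rod) (ˈri:.fo:) (ˈsu.re:b) be. Syllable 9 is left unfooted.
Foot heads (stressed positions): 1, 3, 5, 7.
End Rule Leftmost: primary stress on the leftmost head = syllable 1.
Primary stress: syllable 1 → ˈte.me.so.rod.ri:.fo:.su.re:b.be.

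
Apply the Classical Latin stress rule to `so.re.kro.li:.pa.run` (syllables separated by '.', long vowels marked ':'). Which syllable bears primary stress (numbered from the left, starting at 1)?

4

Classical Latin: stress the penult if heavy (long vowel or closed), else the antepenult.
Weights: 4 li: H, 5 pa L, 6 run H.
The penult (syllable 5, pa) is light, so stress falls on the antepenult (syllable 4, li:).
Stress on syllable 4: so.re.kro.ˈli:.pa.run.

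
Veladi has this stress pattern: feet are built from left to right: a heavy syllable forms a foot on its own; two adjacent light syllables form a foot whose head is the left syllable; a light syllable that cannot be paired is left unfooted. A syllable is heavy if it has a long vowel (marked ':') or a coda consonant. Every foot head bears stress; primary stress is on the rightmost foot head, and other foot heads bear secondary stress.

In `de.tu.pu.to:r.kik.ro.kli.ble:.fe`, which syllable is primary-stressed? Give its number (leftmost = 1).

Weights: 1 de L, 2 tu L, 3 pu L, 4 to:r H, 5 kik H, 6 ro L, 7 kli L, 8 ble: H, 9 fe L.
Parse left to right (heavy = foot alone; LL = one foot; stranded L unfooted): (ˈde.tu) pu (ˈto:r) (ˈkik) (ˈro.kli) (ˈble:) fe.
Foot heads: 1, 4, 5, 6, 8.
Primary stress on the rightmost head = syllable 8.
Primary stress: syllable 8 → de.tu.pu.to:r.kik.ro.kli.ˈble:.fe.

8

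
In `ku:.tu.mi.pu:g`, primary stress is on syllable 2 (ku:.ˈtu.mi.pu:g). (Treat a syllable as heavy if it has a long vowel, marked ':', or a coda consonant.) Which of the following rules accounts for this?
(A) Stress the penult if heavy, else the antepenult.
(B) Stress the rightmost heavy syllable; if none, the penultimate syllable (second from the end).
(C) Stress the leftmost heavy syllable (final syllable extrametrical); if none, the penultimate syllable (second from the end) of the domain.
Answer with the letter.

Rule A → syllable 2 ✓.
Rule B → syllable 4 (observed: 2).
Rule C → syllable 1 (observed: 2).

A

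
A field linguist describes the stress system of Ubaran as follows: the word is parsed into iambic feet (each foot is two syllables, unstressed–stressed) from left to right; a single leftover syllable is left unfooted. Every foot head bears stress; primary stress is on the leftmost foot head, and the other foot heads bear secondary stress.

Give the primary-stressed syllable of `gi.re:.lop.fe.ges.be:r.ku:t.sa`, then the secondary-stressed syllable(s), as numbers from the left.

primary 2, secondary 4, 6, 8

Parse left to right into iambic (σˈσ) feet: (gi.ˈre:) (lop.ˈfe) (ges.ˈbe:r) (ku:t.ˈsa).
Foot heads (stressed positions): 2, 4, 6, 8.
End Rule Leftmost: primary stress on the leftmost head = syllable 2.
Secondary stress on 4, 6, 8: gi.ˈre:.lop.ˌfe.ges.ˌbe:r.ku:t.ˌsa.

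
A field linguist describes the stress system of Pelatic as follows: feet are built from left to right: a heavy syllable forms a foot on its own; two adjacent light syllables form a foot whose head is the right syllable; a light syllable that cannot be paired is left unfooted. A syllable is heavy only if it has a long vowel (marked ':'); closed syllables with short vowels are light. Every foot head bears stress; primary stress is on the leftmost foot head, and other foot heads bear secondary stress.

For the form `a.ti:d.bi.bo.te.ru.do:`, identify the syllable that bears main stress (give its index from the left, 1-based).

2

Weights: 1 a L, 2 ti:d H, 3 bi L, 4 bo L, 5 te L, 6 ru L, 7 do: H.
Parse left to right (heavy = foot alone; LL = one foot; stranded L unfooted): a (ˈti:d) (bi.ˈbo) (te.ˈru) (ˈdo:).
Foot heads: 2, 4, 6, 7.
Primary stress on the leftmost head = syllable 2.
Primary stress: syllable 2 → a.ˈti:d.bi.bo.te.ru.do:.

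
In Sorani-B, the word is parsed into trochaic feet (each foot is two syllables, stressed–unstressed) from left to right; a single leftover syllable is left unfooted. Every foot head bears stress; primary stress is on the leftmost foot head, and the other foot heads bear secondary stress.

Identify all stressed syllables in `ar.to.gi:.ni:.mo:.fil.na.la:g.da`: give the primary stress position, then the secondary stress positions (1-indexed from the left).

Parse left to right into trochaic (ˈσσ) feet: (ˈar.to) (ˈgi:.ni:) (ˈmo:.fil) (ˈna.la:g) da. Syllable 9 is left unfooted.
Foot heads (stressed positions): 1, 3, 5, 7.
End Rule Leftmost: primary stress on the leftmost head = syllable 1.
Secondary stress on 3, 5, 7: ˈar.to.ˌgi:.ni:.ˌmo:.fil.ˌna.la:g.da.

primary 1, secondary 3, 5, 7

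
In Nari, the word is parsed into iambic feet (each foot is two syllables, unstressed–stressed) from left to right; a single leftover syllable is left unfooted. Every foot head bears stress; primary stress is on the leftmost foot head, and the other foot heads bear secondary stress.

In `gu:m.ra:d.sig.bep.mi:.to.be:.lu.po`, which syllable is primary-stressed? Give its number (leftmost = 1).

2

Parse left to right into iambic (σˈσ) feet: (gu:m.ˈra:d) (sig.ˈbep) (mi:.ˈto) (be:.ˈlu) po. Syllable 9 is left unfooted.
Foot heads (stressed positions): 2, 4, 6, 8.
End Rule Leftmost: primary stress on the leftmost head = syllable 2.
Primary stress: syllable 2 → gu:m.ˈra:d.sig.bep.mi:.to.be:.lu.po.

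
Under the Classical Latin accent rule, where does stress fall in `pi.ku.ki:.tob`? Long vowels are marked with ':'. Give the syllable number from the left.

Classical Latin: stress the penult if heavy (long vowel or closed), else the antepenult.
Weights: 2 ku L, 3 ki: H, 4 tob H.
The penult (syllable 3, ki:) is heavy, so it takes stress.
Stress on syllable 3: pi.ku.ˈki:.tob.

3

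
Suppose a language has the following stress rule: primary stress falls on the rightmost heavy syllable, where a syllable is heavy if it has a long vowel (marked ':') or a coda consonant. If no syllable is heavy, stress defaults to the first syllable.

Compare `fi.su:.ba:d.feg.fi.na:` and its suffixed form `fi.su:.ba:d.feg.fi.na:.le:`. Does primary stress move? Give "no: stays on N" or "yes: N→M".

Base `fi.su:.ba:d.feg.fi.na:` (6 syllables):
  Weights: 1 fi L, 2 su: H, 3 ba:d H, 4 feg H, 5 fi L, 6 na: H.
  Heavy syllables in the domain: 2, 3, 4, 6. The rightmost is syllable 6 (na:).
  → primary stress on syllable 6.
Suffixed `fi.su:.ba:d.feg.fi.na:.le:` (7 syllables):
  Weights: 1 fi L, 2 su: H, 3 ba:d H, 4 feg H, 5 fi L, 6 na: H, 7 le: H.
  Heavy syllables in the domain: 2, 3, 4, 6, 7. The rightmost is syllable 7 (le:).
  → primary stress on syllable 7.

yes: 6→7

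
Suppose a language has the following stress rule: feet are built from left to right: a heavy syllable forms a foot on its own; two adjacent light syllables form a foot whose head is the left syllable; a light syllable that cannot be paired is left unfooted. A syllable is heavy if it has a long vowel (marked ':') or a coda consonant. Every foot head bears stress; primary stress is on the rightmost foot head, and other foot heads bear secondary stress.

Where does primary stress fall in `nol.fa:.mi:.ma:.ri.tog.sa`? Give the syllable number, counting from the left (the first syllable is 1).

6

Weights: 1 nol H, 2 fa: H, 3 mi: H, 4 ma: H, 5 ri L, 6 tog H, 7 sa L.
Parse left to right (heavy = foot alone; LL = one foot; stranded L unfooted): (ˈnol) (ˈfa:) (ˈmi:) (ˈma:) ri (ˈtog) sa.
Foot heads: 1, 2, 3, 4, 6.
Primary stress on the rightmost head = syllable 6.
Primary stress: syllable 6 → nol.fa:.mi:.ma:.ri.ˈtog.sa.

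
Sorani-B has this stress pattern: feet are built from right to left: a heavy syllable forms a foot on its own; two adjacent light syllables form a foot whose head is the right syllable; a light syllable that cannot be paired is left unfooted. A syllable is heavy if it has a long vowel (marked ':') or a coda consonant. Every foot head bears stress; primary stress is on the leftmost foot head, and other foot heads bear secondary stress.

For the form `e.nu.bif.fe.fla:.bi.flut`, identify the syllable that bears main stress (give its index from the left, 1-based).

Weights: 1 e L, 2 nu L, 3 bif H, 4 fe L, 5 fla: H, 6 bi L, 7 flut H.
Parse right to left (heavy = foot alone; LL = one foot; stranded L unfooted): (e.ˈnu) (ˈbif) fe (ˈfla:) bi (ˈflut).
Foot heads: 2, 3, 5, 7.
Primary stress on the leftmost head = syllable 2.
Primary stress: syllable 2 → e.ˈnu.bif.fe.fla:.bi.flut.

2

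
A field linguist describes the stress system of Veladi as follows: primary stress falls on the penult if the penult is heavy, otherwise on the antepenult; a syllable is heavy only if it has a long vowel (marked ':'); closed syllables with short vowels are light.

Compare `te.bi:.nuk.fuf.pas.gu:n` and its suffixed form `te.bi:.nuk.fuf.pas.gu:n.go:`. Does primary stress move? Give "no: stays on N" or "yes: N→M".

yes: 4→6

Base `te.bi:.nuk.fuf.pas.gu:n` (6 syllables):
  Weights: 4 fuf L, 5 pas L, 6 gu:n H.
  The penult (syllable 5, pas) is light, so stress falls on the antepenult (syllable 4, fuf).
  → primary stress on syllable 4.
Suffixed `te.bi:.nuk.fuf.pas.gu:n.go:` (7 syllables):
  Weights: 5 pas L, 6 gu:n H, 7 go: H.
  The penult (syllable 6, gu:n) is heavy, so it takes stress.
  → primary stress on syllable 6.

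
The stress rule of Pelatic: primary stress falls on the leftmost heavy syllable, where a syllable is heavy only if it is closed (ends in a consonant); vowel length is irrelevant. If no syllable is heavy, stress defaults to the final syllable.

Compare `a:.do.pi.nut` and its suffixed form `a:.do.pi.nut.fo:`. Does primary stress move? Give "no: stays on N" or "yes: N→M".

no: stays on 4

Base `a:.do.pi.nut` (4 syllables):
  Weights: 1 a: L, 2 do L, 3 pi L, 4 nut H.
  Heavy syllables in the domain: 4. The leftmost is syllable 4 (nut).
  → primary stress on syllable 4.
Suffixed `a:.do.pi.nut.fo:` (5 syllables):
  Weights: 1 a: L, 2 do L, 3 pi L, 4 nut H, 5 fo: L.
  Heavy syllables in the domain: 4. The leftmost is syllable 4 (nut).
  → primary stress on syllable 4.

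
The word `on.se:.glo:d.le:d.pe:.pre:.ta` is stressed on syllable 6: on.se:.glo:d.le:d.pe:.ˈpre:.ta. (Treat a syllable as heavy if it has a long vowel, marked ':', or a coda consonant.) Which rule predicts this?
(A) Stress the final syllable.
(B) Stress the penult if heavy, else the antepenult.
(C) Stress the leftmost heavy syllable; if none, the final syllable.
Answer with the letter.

Rule A → syllable 7 (observed: 6).
Rule B → syllable 6 ✓.
Rule C → syllable 1 (observed: 6).

B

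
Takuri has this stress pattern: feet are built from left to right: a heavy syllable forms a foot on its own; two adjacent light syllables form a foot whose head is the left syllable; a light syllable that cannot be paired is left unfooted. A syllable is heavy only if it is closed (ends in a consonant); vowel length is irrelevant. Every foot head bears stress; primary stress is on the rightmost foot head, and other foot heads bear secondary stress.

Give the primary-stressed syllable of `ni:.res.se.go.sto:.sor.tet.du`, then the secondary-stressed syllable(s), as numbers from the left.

Weights: 1 ni: L, 2 res H, 3 se L, 4 go L, 5 sto: L, 6 sor H, 7 tet H, 8 du L.
Parse left to right (heavy = foot alone; LL = one foot; stranded L unfooted): ni: (ˈres) (ˈse.go) sto: (ˈsor) (ˈtet) du.
Foot heads: 2, 3, 6, 7.
Primary stress on the rightmost head = syllable 7.
Secondary stress on 2, 3, 6: ni:.ˌres.ˌse.go.sto:.ˌsor.ˈtet.du.

primary 7, secondary 2, 3, 6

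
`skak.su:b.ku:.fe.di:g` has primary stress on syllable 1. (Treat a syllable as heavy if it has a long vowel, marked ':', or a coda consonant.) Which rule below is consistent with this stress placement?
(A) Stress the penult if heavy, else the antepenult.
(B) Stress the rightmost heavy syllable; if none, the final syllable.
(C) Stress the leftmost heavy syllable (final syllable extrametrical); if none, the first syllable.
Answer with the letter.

C

Rule A → syllable 3 (observed: 1).
Rule B → syllable 5 (observed: 1).
Rule C → syllable 1 ✓.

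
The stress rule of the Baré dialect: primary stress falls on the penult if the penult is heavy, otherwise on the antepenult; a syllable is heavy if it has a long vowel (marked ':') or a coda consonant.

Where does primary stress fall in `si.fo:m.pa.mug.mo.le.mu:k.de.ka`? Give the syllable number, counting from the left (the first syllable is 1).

Weights: 7 mu:k H, 8 de L, 9 ka L.
The penult (syllable 8, de) is light, so stress falls on the antepenult (syllable 7, mu:k).
Primary stress: syllable 7 → si.fo:m.pa.mug.mo.le.ˈmu:k.de.ka.

7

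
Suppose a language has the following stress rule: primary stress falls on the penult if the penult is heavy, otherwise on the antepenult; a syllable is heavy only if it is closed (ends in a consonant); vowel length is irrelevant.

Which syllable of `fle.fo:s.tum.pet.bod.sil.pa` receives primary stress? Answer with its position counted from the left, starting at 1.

6

Weights: 5 bod H, 6 sil H, 7 pa L.
The penult (syllable 6, sil) is heavy, so it takes stress.
Primary stress: syllable 6 → fle.fo:s.tum.pet.bod.ˈsil.pa.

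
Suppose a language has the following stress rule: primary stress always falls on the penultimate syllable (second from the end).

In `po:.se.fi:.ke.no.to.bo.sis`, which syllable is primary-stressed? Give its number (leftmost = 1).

7

The word has 8 syllables; the penultimate syllable (second from the end) is syllable 7 (bo).
Primary stress: syllable 7 → po:.se.fi:.ke.no.to.ˈbo.sis.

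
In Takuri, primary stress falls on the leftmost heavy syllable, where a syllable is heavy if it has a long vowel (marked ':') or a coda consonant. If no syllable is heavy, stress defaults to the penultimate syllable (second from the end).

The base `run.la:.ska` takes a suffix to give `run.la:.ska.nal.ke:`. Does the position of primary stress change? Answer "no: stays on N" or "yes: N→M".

Base `run.la:.ska` (3 syllables):
  Weights: 1 run H, 2 la: H, 3 ska L.
  Heavy syllables in the domain: 1, 2. The leftmost is syllable 1 (run).
  → primary stress on syllable 1.
Suffixed `run.la:.ska.nal.ke:` (5 syllables):
  Weights: 1 run H, 2 la: H, 3 ska L, 4 nal H, 5 ke: H.
  Heavy syllables in the domain: 1, 2, 4, 5. The leftmost is syllable 1 (run).
  → primary stress on syllable 1.

no: stays on 1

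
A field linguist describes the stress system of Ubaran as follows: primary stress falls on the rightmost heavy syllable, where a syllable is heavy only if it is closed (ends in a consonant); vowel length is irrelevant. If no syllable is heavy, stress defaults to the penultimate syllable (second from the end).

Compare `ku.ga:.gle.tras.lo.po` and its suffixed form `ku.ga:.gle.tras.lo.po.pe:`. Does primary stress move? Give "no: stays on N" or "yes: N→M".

Base `ku.ga:.gle.tras.lo.po` (6 syllables):
  Weights: 1 ku L, 2 ga: L, 3 gle L, 4 tras H, 5 lo L, 6 po L.
  Heavy syllables in the domain: 4. The rightmost is syllable 4 (tras).
  → primary stress on syllable 4.
Suffixed `ku.ga:.gle.tras.lo.po.pe:` (7 syllables):
  Weights: 1 ku L, 2 ga: L, 3 gle L, 4 tras H, 5 lo L, 6 po L, 7 pe: L.
  Heavy syllables in the domain: 4. The rightmost is syllable 4 (tras).
  → primary stress on syllable 4.

no: stays on 4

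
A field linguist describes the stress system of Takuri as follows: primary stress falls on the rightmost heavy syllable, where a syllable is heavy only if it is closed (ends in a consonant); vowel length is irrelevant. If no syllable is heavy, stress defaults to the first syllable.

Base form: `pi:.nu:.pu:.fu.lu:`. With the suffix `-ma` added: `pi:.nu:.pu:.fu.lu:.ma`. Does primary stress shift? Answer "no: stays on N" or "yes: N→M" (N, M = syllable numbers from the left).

Base `pi:.nu:.pu:.fu.lu:` (5 syllables):
  Weights: 1 pi: L, 2 nu: L, 3 pu: L, 4 fu L, 5 lu: L.
  No heavy syllable in the domain; default to the first syllable = syllable 1.
  → primary stress on syllable 1.
Suffixed `pi:.nu:.pu:.fu.lu:.ma` (6 syllables):
  Weights: 1 pi: L, 2 nu: L, 3 pu: L, 4 fu L, 5 lu: L, 6 ma L.
  No heavy syllable in the domain; default to the first syllable = syllable 1.
  → primary stress on syllable 1.

no: stays on 1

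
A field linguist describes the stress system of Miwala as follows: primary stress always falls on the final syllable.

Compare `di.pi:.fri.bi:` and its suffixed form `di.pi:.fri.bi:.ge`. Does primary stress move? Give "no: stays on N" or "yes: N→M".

yes: 4→5

Base `di.pi:.fri.bi:` (4 syllables):
  The word has 4 syllables; the final syllable is syllable 4 (bi:).
  → primary stress on syllable 4.
Suffixed `di.pi:.fri.bi:.ge` (5 syllables):
  The word has 5 syllables; the final syllable is syllable 5 (ge).
  → primary stress on syllable 5.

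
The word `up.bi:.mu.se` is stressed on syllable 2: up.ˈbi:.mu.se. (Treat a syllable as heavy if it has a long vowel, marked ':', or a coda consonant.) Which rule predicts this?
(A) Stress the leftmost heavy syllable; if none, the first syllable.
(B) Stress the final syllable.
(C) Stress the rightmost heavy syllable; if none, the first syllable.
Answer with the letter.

C

Rule A → syllable 1 (observed: 2).
Rule B → syllable 4 (observed: 2).
Rule C → syllable 2 ✓.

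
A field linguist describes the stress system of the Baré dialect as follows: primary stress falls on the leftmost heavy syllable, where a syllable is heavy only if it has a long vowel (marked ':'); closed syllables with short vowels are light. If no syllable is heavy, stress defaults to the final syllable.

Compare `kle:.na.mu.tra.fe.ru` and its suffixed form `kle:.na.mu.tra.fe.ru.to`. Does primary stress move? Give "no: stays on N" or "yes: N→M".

Base `kle:.na.mu.tra.fe.ru` (6 syllables):
  Weights: 1 kle: H, 2 na L, 3 mu L, 4 tra L, 5 fe L, 6 ru L.
  Heavy syllables in the domain: 1. The leftmost is syllable 1 (kle:).
  → primary stress on syllable 1.
Suffixed `kle:.na.mu.tra.fe.ru.to` (7 syllables):
  Weights: 1 kle: H, 2 na L, 3 mu L, 4 tra L, 5 fe L, 6 ru L, 7 to L.
  Heavy syllables in the domain: 1. The leftmost is syllable 1 (kle:).
  → primary stress on syllable 1.

no: stays on 1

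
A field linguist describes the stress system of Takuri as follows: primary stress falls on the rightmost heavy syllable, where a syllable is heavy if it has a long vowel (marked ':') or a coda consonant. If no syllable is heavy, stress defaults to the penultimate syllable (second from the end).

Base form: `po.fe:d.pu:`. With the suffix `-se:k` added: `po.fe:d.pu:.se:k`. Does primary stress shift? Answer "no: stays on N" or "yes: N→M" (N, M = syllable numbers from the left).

yes: 3→4

Base `po.fe:d.pu:` (3 syllables):
  Weights: 1 po L, 2 fe:d H, 3 pu: H.
  Heavy syllables in the domain: 2, 3. The rightmost is syllable 3 (pu:).
  → primary stress on syllable 3.
Suffixed `po.fe:d.pu:.se:k` (4 syllables):
  Weights: 1 po L, 2 fe:d H, 3 pu: H, 4 se:k H.
  Heavy syllables in the domain: 2, 3, 4. The rightmost is syllable 4 (se:k).
  → primary stress on syllable 4.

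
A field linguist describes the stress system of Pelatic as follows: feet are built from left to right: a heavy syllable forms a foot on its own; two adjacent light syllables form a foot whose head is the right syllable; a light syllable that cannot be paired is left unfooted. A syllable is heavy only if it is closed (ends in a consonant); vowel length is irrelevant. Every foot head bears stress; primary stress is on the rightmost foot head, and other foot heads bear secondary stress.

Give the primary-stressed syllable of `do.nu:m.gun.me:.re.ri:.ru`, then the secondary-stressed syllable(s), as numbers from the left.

Weights: 1 do L, 2 nu:m H, 3 gun H, 4 me: L, 5 re L, 6 ri: L, 7 ru L.
Parse left to right (heavy = foot alone; LL = one foot; stranded L unfooted): do (ˈnu:m) (ˈgun) (me:.ˈre) (ri:.ˈru).
Foot heads: 2, 3, 5, 7.
Primary stress on the rightmost head = syllable 7.
Secondary stress on 2, 3, 5: do.ˌnu:m.ˌgun.me:.ˌre.ri:.ˈru.

primary 7, secondary 2, 3, 5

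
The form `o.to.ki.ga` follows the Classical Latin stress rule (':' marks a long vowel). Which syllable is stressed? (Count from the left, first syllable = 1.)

Classical Latin: stress the penult if heavy (long vowel or closed), else the antepenult.
Weights: 2 to L, 3 ki L, 4 ga L.
The penult (syllable 3, ki) is light, so stress falls on the antepenult (syllable 2, to).
Stress on syllable 2: o.ˈto.ki.ga.

2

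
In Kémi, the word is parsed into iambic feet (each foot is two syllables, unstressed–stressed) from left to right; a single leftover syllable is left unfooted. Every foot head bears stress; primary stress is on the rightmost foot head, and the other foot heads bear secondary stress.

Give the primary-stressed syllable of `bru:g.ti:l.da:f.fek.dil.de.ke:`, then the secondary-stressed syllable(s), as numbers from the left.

Parse left to right into iambic (σˈσ) feet: (bru:g.ˈti:l) (da:f.ˈfek) (dil.ˈde) ke:. Syllable 7 is left unfooted.
Foot heads (stressed positions): 2, 4, 6.
End Rule Rightmost: primary stress on the rightmost head = syllable 6.
Secondary stress on 2, 4: bru:g.ˌti:l.da:f.ˌfek.dil.ˈde.ke:.

primary 6, secondary 2, 4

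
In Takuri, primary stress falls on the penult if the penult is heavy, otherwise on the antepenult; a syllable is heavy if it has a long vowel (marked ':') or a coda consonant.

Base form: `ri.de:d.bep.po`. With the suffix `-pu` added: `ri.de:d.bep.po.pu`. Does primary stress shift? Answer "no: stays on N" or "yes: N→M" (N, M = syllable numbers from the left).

no: stays on 3

Base `ri.de:d.bep.po` (4 syllables):
  Weights: 2 de:d H, 3 bep H, 4 po L.
  The penult (syllable 3, bep) is heavy, so it takes stress.
  → primary stress on syllable 3.
Suffixed `ri.de:d.bep.po.pu` (5 syllables):
  Weights: 3 bep H, 4 po L, 5 pu L.
  The penult (syllable 4, po) is light, so stress falls on the antepenult (syllable 3, bep).
  → primary stress on syllable 3.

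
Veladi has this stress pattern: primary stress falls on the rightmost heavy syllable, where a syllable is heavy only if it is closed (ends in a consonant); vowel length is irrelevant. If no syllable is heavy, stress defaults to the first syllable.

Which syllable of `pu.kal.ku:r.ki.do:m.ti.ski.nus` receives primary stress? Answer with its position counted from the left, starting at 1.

Weights: 1 pu L, 2 kal H, 3 ku:r H, 4 ki L, 5 do:m H, 6 ti L, 7 ski L, 8 nus H.
Heavy syllables in the domain: 2, 3, 5, 8. The rightmost is syllable 8 (nus).
Primary stress: syllable 8 → pu.kal.ku:r.ki.do:m.ti.ski.ˈnus.

8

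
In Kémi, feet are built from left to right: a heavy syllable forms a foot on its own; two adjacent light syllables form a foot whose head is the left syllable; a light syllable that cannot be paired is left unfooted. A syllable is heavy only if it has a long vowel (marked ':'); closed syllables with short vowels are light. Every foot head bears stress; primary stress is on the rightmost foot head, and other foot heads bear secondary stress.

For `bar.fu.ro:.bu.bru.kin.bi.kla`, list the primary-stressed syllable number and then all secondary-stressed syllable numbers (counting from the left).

primary 6, secondary 1, 3, 4

Weights: 1 bar L, 2 fu L, 3 ro: H, 4 bu L, 5 bru L, 6 kin L, 7 bi L, 8 kla L.
Parse left to right (heavy = foot alone; LL = one foot; stranded L unfooted): (ˈbar.fu) (ˈro:) (ˈbu.bru) (ˈkin.bi) kla.
Foot heads: 1, 3, 4, 6.
Primary stress on the rightmost head = syllable 6.
Secondary stress on 1, 3, 4: ˌbar.fu.ˌro:.ˌbu.bru.ˈkin.bi.kla.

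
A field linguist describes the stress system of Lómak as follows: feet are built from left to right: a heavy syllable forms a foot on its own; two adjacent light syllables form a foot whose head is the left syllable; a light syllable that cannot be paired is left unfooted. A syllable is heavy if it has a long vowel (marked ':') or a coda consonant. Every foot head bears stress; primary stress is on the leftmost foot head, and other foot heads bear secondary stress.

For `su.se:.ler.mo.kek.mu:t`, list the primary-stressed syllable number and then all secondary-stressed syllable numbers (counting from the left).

Weights: 1 su L, 2 se: H, 3 ler H, 4 mo L, 5 kek H, 6 mu:t H.
Parse left to right (heavy = foot alone; LL = one foot; stranded L unfooted): su (ˈse:) (ˈler) mo (ˈkek) (ˈmu:t).
Foot heads: 2, 3, 5, 6.
Primary stress on the leftmost head = syllable 2.
Secondary stress on 3, 5, 6: su.ˈse:.ˌler.mo.ˌkek.ˌmu:t.

primary 2, secondary 3, 5, 6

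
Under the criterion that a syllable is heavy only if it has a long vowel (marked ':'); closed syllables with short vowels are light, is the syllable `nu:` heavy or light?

heavy

`nu:`: long vowel, open (no coda). Long vowel → heavy.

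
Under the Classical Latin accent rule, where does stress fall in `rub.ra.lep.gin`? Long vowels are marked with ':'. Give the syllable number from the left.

3

Classical Latin: stress the penult if heavy (long vowel or closed), else the antepenult.
Weights: 2 ra L, 3 lep H, 4 gin H.
The penult (syllable 3, lep) is heavy, so it takes stress.
Stress on syllable 3: rub.ra.ˈlep.gin.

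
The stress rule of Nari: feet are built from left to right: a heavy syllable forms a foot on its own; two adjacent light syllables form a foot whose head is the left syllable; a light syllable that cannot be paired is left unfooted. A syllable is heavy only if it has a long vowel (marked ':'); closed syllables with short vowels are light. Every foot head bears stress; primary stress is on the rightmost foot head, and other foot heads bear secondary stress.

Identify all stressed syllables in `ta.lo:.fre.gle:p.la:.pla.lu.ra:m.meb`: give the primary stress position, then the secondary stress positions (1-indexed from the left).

Weights: 1 ta L, 2 lo: H, 3 fre L, 4 gle:p H, 5 la: H, 6 pla L, 7 lu L, 8 ra:m H, 9 meb L.
Parse left to right (heavy = foot alone; LL = one foot; stranded L unfooted): ta (ˈlo:) fre (ˈgle:p) (ˈla:) (ˈpla.lu) (ˈra:m) meb.
Foot heads: 2, 4, 5, 6, 8.
Primary stress on the rightmost head = syllable 8.
Secondary stress on 2, 4, 5, 6: ta.ˌlo:.fre.ˌgle:p.ˌla:.ˌpla.lu.ˈra:m.meb.

primary 8, secondary 2, 4, 5, 6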